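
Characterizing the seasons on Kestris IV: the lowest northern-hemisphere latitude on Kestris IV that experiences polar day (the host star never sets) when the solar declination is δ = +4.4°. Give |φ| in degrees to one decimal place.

|φ| = 85.6°

Polar day requires cos H₀ = −tan φ tan δ ≤ −1, i.e. tan φ tan δ ≥ 1.
The boundary is |tan φ| · |tan δ| = 1, so |φ| = 90° − |δ| = 90° − 4.4° = 85.6° in the northern hemisphere.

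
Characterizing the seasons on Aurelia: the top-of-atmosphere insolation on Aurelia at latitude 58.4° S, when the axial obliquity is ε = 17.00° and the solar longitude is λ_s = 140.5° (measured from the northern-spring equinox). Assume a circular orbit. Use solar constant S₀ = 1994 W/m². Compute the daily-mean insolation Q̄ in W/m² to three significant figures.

Solar declination: sin δ = sin ε · sin λ_s = sin 17.00° × sin 140.5° = 0.18597, so δ = +10.718°.
cos H₀ = −tan(-58.4°) tan(+10.718°) = 0.3077, H₀ = 1.2581 rad.
Bracket: H₀ sin φ sin δ + cos φ cos δ sin H₀ = 1.2581×-0.85173×0.18597 + 0.52399×0.98256×0.95150 = -0.199278 + 0.489881 = 0.290603.
Q̄ = (S₀/π) × [bracket] = (1994/π) × 0.290603 = 184.4 W/m².

Q̄ ≈ 184 W/m²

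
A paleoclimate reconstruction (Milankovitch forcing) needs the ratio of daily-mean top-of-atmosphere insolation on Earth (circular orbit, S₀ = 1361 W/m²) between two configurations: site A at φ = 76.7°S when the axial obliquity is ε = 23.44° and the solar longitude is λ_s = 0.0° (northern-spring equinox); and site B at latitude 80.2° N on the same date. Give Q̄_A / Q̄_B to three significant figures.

Q̄_A / Q̄_B ≈ 1.35

— Configuration A (φ=-76.7°):
Solar declination: sin δ = sin ε · sin λ_s = sin 23.44° × sin 0.0° = 0.00000, so δ = +0.000°.
cos H₀ = −tan(-76.7°) tan(+0.000°) = 0.0000, H₀ = 1.5708 rad.
Bracket: H₀ sin φ sin δ + cos φ cos δ sin H₀ = 1.5708×-0.97318×0.00000 + 0.23005×1.00000×1.00000 = -0.000000 + 0.230050 = 0.230050.
Q̄ = (S₀/π) × [bracket] = (1361/π) × 0.230050 = 99.662 W/m².
— Configuration B (φ=+80.2°):
cos H₀ = −tan(+80.2°) tan(+0.000°) = -0.0000, H₀ = 1.5708 rad.
Bracket: H₀ sin φ sin δ + cos φ cos δ sin H₀ = 1.5708×0.98541×0.00000 + 0.17021×1.00000×1.00000 = 0.000000 + 0.170210 = 0.170210.
Q̄ = (S₀/π) × [bracket] = (1361/π) × 0.170210 = 73.738 W/m².
Ratio Q̄_A / Q̄_B = 99.662 / 73.738 = 1.352.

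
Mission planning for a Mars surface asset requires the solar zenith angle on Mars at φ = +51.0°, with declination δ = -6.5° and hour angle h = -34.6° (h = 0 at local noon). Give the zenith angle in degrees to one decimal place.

θ_z = 64.7°

cos θ_z = sin φ sin δ + cos φ cos δ cos h = -0.087975 + 0.514687 = 0.426712.
θ_z = arccos(0.426712) = 64.7°.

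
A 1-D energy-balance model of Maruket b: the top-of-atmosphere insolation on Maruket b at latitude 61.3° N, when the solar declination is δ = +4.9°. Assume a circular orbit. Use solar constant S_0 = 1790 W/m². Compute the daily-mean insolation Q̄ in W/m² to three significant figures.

cos h₀ = −tan(+61.3°) tan(+4.900°) = -0.1566, h₀ = 1.7280 rad.
Bracket: h₀ sin ϕ sin δ + cos ϕ cos δ sin h₀ = 1.7280×0.87715×0.08542 + 0.48022×0.99635×0.98766 = 0.129472 + 0.472563 = 0.602035.
Q̄ = (S_0/π) × [bracket] = (1790/π) × 0.602035 = 343.0 W/m².

Q̄ ≈ 343 W/m²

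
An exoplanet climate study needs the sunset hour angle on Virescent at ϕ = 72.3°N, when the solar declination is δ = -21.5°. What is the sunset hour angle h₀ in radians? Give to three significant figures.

h₀ = 0.00 rad

cos h₀ = −tan ϕ · tan δ = 1.2343 ≥ 1, so the host star never rises (polar night) and h₀ = 0.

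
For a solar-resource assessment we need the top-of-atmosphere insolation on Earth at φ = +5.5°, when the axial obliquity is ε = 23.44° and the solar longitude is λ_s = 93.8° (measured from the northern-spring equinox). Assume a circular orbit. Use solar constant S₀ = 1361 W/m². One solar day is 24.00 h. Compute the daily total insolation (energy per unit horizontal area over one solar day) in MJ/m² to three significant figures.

36.5 MJ/m²

Solar declination: sin δ = sin ε · sin λ_s = sin 23.44° × sin 93.8° = 0.39691, so δ = +23.385°.
cos H₀ = −tan(+5.5°) tan(+23.385°) = -0.0416, H₀ = 1.6124 rad.
Bracket: H₀ sin φ sin δ + cos φ cos δ sin H₀ = 1.6124×0.09585×0.39691 + 0.99540×0.91786×0.99913 = 0.061342 + 0.912843 = 0.974185.
Q̄ = (S₀/π) × [bracket] = (1361/π) × 0.974185 = 422.04 W/m².
Daily total = Q̄ × 24.00 h × 3600 s/h = 422.04 × 24.00 × 3600 / 10⁶ = 36.46 MJ/m².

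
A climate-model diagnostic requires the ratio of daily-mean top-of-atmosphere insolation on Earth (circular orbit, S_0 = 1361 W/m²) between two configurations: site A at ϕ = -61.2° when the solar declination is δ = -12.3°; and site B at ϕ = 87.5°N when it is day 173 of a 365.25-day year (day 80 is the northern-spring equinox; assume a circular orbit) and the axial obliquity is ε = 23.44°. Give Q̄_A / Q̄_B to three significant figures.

— Configuration A (ϕ=-61.2°):
cos h₀ = −tan(-61.2°) tan(-12.300°) = -0.3966, h₀ = 1.9786 rad.
Bracket: h₀ sin ϕ sin δ + cos ϕ cos δ sin h₀ = 1.9786×-0.87631×-0.21303 + 0.48175×0.97705×0.91799 = 0.369366 + 0.432092 = 0.801458.
Q̄ = (S_0/π) × [bracket] = (1361/π) × 0.801458 = 347.21 W/m².
— Configuration B (ϕ=+87.5°):
Solar longitude: L_s = 360° × (173 − 80)/365.25 = 91.663°.
sin δ = sin 23.44° × sin 91.663° = 0.39762, so δ = +23.430°.
cos h₀ = −tan(+87.5°) tan(+23.430°) = -9.9254 ≤ −1 ⇒ polar day, h₀ = π.
Bracket: h₀ sin ϕ sin δ + cos ϕ cos δ sin h₀ = 3.1416×0.99905×0.39762 + 0.04362×0.91755×0.00000 = 1.247976 + 0.000000 = 1.247976.
Q̄ = (S_0/π) × [bracket] = (1361/π) × 1.247976 = 540.65 W/m².
Ratio Q̄_A / Q̄_B = 347.21 / 540.65 = 0.6422.

Q̄_A / Q̄_B ≈ 0.642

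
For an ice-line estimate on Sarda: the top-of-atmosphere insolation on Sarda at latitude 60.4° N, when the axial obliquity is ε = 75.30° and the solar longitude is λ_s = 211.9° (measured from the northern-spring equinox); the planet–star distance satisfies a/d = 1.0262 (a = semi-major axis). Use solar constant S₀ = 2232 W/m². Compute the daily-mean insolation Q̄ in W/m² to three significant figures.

Q̄ ≈ 0.00 W/m²

Solar declination: sin δ = sin ε · sin λ_s = sin 75.30° × sin 211.9° = -0.51114, so δ = -30.740°.
cos H₀ = −tan(+60.4°) tan(-30.740°) = 1.0469 ≥ 1 ⇒ polar night, H₀ = 0 and Q̄ = 0.
Inverse-square distance factor (a/d)² = 1.0262² = 1.053086.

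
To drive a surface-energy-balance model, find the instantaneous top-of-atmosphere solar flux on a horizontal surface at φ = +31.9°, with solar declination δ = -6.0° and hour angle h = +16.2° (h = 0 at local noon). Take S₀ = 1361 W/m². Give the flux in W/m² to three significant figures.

cos θ_z = sin φ sin δ + cos φ cos δ cos h = -0.055237 + 0.810796 = 0.755559.
Flux = S₀ · cos θ_z = 1361 × 0.755559 = 1028 W/m².

1.03e+03 W/m²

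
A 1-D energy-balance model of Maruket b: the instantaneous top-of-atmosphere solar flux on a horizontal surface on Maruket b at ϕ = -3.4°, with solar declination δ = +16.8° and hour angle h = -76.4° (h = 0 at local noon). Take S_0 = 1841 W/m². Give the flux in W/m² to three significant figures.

382 W/m²

cos θ_z = sin ϕ sin δ + cos ϕ cos δ cos h = -0.017141 + 0.224710 = 0.207569.
Flux = S_0 · cos θ_z = 1841 × 0.207569 = 382.1 W/m².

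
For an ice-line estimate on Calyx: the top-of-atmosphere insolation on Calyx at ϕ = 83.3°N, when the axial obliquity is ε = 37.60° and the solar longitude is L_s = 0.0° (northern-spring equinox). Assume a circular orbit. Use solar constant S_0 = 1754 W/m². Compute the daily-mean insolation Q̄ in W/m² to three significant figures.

Q̄ ≈ 65.1 W/m²

Solar declination: sin δ = sin ε · sin L_s = sin 37.60° × sin 0.0° = 0.00000, so δ = +0.000°.
cos h₀ = −tan(+83.3°) tan(+0.000°) = -0.0000, h₀ = 1.5708 rad.
Bracket: h₀ sin ϕ sin δ + cos ϕ cos δ sin h₀ = 1.5708×0.99317×0.00000 + 0.11667×1.00000×1.00000 = 0.000000 + 0.116670 = 0.116670.
Q̄ = (S_0/π) × [bracket] = (1754/π) × 0.116670 = 65.14 W/m².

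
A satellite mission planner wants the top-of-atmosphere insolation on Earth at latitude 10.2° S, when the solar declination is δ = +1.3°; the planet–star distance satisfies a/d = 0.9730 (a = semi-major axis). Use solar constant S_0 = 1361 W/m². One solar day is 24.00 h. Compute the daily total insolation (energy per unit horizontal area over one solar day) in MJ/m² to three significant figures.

cos h₀ = −tan(-10.2°) tan(+1.300°) = 0.0041, h₀ = 1.5667 rad.
Bracket: h₀ sin ϕ sin δ + cos ϕ cos δ sin h₀ = 1.5667×-0.17708×0.02269 + 0.98420×0.99974×0.99999 = -0.006295 + 0.983934 = 0.977639.
Inverse-square distance factor (a/d)² = 0.9730² = 0.946729.
Q̄ = (S_0/π) × 0.946729 × [bracket] = (1361/π) × 0.946729 × 0.977639 = 400.97 W/m².
Daily total = Q̄ × 24.00 h × 3600 s/h = 400.97 × 24.00 × 3600 / 10⁶ = 34.64 MJ/m².

34.6 MJ/m²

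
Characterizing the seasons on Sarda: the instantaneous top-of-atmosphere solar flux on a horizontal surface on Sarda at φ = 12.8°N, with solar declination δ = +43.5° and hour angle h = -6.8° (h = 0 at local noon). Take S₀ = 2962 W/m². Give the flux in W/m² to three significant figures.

2.53e+03 W/m²

cos θ_z = sin φ sin δ + cos φ cos δ cos h = 0.152504 + 0.702373 = 0.854877.
Flux = S₀ · cos θ_z = 2962 × 0.854877 = 2532 W/m².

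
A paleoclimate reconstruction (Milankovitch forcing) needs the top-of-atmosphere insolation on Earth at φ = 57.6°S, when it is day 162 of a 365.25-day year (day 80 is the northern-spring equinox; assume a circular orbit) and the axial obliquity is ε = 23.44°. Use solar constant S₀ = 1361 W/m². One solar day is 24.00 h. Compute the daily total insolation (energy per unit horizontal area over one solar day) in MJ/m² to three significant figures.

3.31 MJ/m²

Solar longitude: λ_s = 360° × (162 − 80)/365.25 = 80.821°.
sin δ = sin 23.44° × sin 80.821° = 0.39270, so δ = +23.122°.
cos H₀ = −tan(-57.6°) tan(+23.122°) = 0.6728, H₀ = 0.8328 rad.
Bracket: H₀ sin φ sin δ + cos φ cos δ sin H₀ = 0.8328×-0.84433×0.39270 + 0.53583×0.91967×0.73979 = -0.276130 + 0.364559 = 0.088429.
Q̄ = (S₀/π) × [bracket] = (1361/π) × 0.088429 = 38.309 W/m².
Daily total = Q̄ × 24.00 h × 3600 s/h = 38.309 × 24.00 × 3600 / 10⁶ = 3.310 MJ/m².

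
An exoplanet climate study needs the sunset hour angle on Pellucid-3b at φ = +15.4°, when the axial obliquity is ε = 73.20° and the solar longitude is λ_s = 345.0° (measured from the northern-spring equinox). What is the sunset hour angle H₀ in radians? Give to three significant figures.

H₀ = 1.50 rad

Solar declination: sin δ = sin ε · sin λ_s = sin 73.20° × sin 345.0° = -0.24777, so δ = -14.346°.
cos H₀ = −tan φ · tan δ = −tan(+15.4°) × tan(-14.346°) = 0.0704, so H₀ = 1.5003 rad = 85.96°.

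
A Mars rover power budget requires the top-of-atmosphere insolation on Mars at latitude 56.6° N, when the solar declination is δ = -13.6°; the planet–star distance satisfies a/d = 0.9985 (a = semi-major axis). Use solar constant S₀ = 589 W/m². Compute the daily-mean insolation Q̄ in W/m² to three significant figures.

cos H₀ = −tan(+56.6°) tan(-13.600°) = 0.3669, H₀ = 1.1951 rad.
Bracket: H₀ sin φ sin δ + cos φ cos δ sin H₀ = 1.1951×0.83485×-0.23514 + 0.55048×0.97196×0.93026 = -0.234606 + 0.497731 = 0.263125.
Inverse-square distance factor (a/d)² = 0.9985² = 0.997002.
Q̄ = (S₀/π) × 0.997002 × [bracket] = (589/π) × 0.997002 × 0.263125 = 49.18 W/m².

Q̄ ≈ 49.2 W/m²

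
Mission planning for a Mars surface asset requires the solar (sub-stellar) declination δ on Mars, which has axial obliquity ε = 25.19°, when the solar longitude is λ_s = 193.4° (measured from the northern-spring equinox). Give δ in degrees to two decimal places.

sin δ = sin ε · sin λ_s = sin 25.19° × sin 193.4° = -0.098637.
δ = arcsin(-0.098637) = -5.66°.

δ = -5.66°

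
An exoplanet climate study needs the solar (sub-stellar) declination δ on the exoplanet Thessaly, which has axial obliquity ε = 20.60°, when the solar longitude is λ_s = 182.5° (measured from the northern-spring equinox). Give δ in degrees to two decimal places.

δ = -0.88°

sin δ = sin ε · sin λ_s = sin 20.60° × sin 182.5° = -0.015347.
δ = arcsin(-0.015347) = -0.88°.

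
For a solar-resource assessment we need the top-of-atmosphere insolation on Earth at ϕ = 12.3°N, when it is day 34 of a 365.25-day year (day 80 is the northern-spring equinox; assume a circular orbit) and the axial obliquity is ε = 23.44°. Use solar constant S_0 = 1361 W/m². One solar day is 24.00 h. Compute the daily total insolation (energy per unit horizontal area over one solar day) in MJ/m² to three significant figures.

31.6 MJ/m²

Solar longitude: L_s = 360° × (34 − 80)/365.25 = -45.339°, i.e. -45.339° + 360° = 314.661°.
sin δ = sin 23.44° × sin 314.661° = -0.28294, so δ = -16.436°.
cos h₀ = −tan(+12.3°) tan(-16.436°) = 0.0643, h₀ = 1.5064 rad.
Bracket: h₀ sin ϕ sin δ + cos ϕ cos δ sin h₀ = 1.5064×0.21303×-0.28294 + 0.97705×0.95914×0.99793 = -0.090798 + 0.935188 = 0.844390.
Q̄ = (S_0/π) × [bracket] = (1361/π) × 0.844390 = 365.81 W/m².
Daily total = Q̄ × 24.00 h × 3600 s/h = 365.81 × 24.00 × 3600 / 10⁶ = 31.61 MJ/m².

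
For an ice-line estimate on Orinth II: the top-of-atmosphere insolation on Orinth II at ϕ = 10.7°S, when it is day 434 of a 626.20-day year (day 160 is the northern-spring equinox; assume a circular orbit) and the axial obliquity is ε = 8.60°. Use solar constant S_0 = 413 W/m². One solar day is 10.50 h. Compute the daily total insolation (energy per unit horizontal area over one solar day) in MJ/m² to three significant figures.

4.79 MJ/m²

Solar longitude: L_s = 360° × (434 − 160)/626.20 = 157.522°.
sin δ = sin 8.60° × sin 157.522° = 0.05717, so δ = +3.278°.
cos h₀ = −tan(-10.7°) tan(+3.278°) = 0.0108, h₀ = 1.5600 rad.
Bracket: h₀ sin ϕ sin δ + cos ϕ cos δ sin h₀ = 1.5600×-0.18567×0.05717 + 0.98261×0.99836×0.99994 = -0.016559 + 0.980940 = 0.964381.
Q̄ = (S_0/π) × [bracket] = (413/π) × 0.964381 = 126.78 W/m².
Daily total = Q̄ × 10.50 h × 3600 s/h = 126.78 × 10.50 × 3600 / 10⁶ = 4.792 MJ/m².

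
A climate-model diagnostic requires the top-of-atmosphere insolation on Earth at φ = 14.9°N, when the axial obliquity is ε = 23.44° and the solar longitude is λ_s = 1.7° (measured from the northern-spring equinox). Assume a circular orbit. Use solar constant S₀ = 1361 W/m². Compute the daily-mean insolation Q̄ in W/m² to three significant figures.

Solar declination: sin δ = sin ε · sin λ_s = sin 23.44° × sin 1.7° = 0.01180, so δ = +0.676°.
cos H₀ = −tan(+14.9°) tan(+0.676°) = -0.0031, H₀ = 1.5739 rad.
Bracket: H₀ sin φ sin δ + cos φ cos δ sin H₀ = 1.5739×0.25713×0.01180 + 0.96638×0.99993×1.00000 = 0.004775 + 0.966312 = 0.971087.
Q̄ = (S₀/π) × [bracket] = (1361/π) × 0.971087 = 420.7 W/m².

Q̄ ≈ 421 W/m²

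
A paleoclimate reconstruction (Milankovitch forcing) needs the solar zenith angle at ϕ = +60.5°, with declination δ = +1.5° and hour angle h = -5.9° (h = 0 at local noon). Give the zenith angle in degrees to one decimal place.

θ_z = 59.2°

cos θ_z = sin ϕ sin δ + cos ϕ cos δ cos h = 0.022783 + 0.489647 = 0.512430.
θ_z = arccos(0.512430) = 59.2°.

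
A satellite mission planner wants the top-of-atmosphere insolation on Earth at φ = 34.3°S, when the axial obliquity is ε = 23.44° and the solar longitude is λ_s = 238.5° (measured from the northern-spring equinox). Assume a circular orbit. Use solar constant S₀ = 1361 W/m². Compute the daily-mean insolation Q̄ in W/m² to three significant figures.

Solar declination: sin δ = sin ε · sin λ_s = sin 23.44° × sin 238.5° = -0.33917, so δ = -19.826°.
cos H₀ = −tan(-34.3°) tan(-19.826°) = -0.2459, H₀ = 1.8193 rad.
Bracket: H₀ sin φ sin δ + cos φ cos δ sin H₀ = 1.8193×-0.56353×-0.33917 + 0.82610×0.94072×0.96928 = 0.347727 + 0.753255 = 1.100982.
Q̄ = (S₀/π) × [bracket] = (1361/π) × 1.100982 = 477.0 W/m².

Q̄ ≈ 477 W/m²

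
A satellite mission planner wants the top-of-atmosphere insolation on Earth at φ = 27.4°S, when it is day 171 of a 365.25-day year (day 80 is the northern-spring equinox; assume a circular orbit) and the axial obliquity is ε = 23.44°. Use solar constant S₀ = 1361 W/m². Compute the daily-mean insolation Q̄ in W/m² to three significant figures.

Solar longitude: λ_s = 360° × (171 − 80)/365.25 = 89.692°.
sin δ = sin 23.44° × sin 89.692° = 0.39778, so δ = +23.440°.
cos H₀ = −tan(-27.4°) tan(+23.440°) = 0.2247, H₀ = 1.3441 rad.
Bracket: H₀ sin φ sin δ + cos φ cos δ sin H₀ = 1.3441×-0.46020×0.39778 + 0.88782×0.91748×0.97442 = -0.246049 + 0.793721 = 0.547672.
Q̄ = (S₀/π) × [bracket] = (1361/π) × 0.547672 = 237.3 W/m².

Q̄ ≈ 237 W/m²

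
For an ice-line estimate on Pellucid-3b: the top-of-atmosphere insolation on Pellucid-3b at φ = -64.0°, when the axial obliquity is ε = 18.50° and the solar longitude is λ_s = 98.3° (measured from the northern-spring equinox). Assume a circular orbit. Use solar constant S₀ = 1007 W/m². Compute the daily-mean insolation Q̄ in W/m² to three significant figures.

Q̄ ≈ 23.4 W/m²

Solar declination: sin δ = sin ε · sin λ_s = sin 18.50° × sin 98.3° = 0.31398, so δ = +18.299°.
cos H₀ = −tan(-64.0°) tan(+18.299°) = 0.6780, H₀ = 0.8257 rad.
Bracket: H₀ sin φ sin δ + cos φ cos δ sin H₀ = 0.8257×-0.89879×0.31398 + 0.43837×0.94943×0.73502 = -0.233014 + 0.305917 = 0.072903.
Q̄ = (S₀/π) × [bracket] = (1007/π) × 0.072903 = 23.37 W/m².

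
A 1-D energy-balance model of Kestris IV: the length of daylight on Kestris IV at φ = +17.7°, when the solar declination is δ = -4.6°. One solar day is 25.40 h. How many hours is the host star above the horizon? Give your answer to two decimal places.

12.49 h

cos H₀ = −tan φ · tan δ = −tan(+17.7°) × tan(-4.600°) = 0.0257, so H₀ = 1.5451 rad = 88.53°.
Daylight = 2H₀/(2π) × 25.40 h = (1.5451/π) × 25.40 = 12.49 h.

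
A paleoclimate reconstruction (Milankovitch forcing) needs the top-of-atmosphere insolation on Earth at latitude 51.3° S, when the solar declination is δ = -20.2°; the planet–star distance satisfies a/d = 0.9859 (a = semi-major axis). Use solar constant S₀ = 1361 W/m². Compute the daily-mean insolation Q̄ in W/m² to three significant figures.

cos H₀ = −tan(-51.3°) tan(-20.200°) = -0.4592, H₀ = 2.0479 rad.
Bracket: H₀ sin φ sin δ + cos φ cos δ sin H₀ = 2.0479×-0.78043×-0.34530 + 0.62524×0.93849×0.88831 = 0.551873 + 0.521244 = 1.073117.
Inverse-square distance factor (a/d)² = 0.9859² = 0.971999.
Q̄ = (S₀/π) × 0.971999 × [bracket] = (1361/π) × 0.971999 × 1.073117 = 451.9 W/m².

Q̄ ≈ 452 W/m²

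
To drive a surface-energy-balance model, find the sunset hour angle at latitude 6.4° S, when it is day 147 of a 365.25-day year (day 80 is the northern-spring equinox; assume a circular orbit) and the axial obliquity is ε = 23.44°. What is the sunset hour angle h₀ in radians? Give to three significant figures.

h₀ = 1.53 rad

Solar longitude: L_s = 360° × (147 − 80)/365.25 = 66.037°.
sin δ = sin 23.44° × sin 66.037° = 0.36350, so δ = +21.315°.
cos h₀ = −tan ϕ · tan δ = −tan(-6.4°) × tan(+21.315°) = 0.0438, so h₀ = 1.5270 rad = 87.49°.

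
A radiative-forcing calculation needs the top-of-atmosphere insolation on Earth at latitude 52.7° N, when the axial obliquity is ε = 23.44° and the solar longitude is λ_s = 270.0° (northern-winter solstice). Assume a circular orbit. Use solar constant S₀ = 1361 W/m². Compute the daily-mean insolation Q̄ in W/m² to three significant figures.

Solar declination: sin δ = sin ε · sin λ_s = sin 23.44° × sin 270.0° = -0.39779, so δ = -23.440°.
cos H₀ = −tan(+52.7°) tan(-23.440°) = 0.5691, H₀ = 0.9653 rad.
Bracket: H₀ sin φ sin δ + cos φ cos δ sin H₀ = 0.9653×0.79547×-0.39779 + 0.60599×0.91748×0.82224 = -0.305450 + 0.457152 = 0.151702.
Q̄ = (S₀/π) × [bracket] = (1361/π) × 0.151702 = 65.72 W/m².

Q̄ ≈ 65.7 W/m²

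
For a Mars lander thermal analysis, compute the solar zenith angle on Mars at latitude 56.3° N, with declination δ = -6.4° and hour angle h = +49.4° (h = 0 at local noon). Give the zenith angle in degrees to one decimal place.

cos θ_z = sin φ sin δ + cos φ cos δ cos h = -0.092737 + 0.358828 = 0.266091.
θ_z = arccos(0.266091) = 74.6°.

θ_z = 74.6°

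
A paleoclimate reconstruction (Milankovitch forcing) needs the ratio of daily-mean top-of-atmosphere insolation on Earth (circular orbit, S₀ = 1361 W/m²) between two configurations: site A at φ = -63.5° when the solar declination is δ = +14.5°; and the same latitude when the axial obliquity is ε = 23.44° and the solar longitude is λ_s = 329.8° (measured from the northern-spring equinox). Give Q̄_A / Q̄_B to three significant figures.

Q̄_A / Q̄_B ≈ 0.185

— Configuration A (φ=-63.5°):
cos H₀ = −tan(-63.5°) tan(+14.500°) = 0.5187, H₀ = 1.0255 rad.
Bracket: H₀ sin φ sin δ + cos φ cos δ sin H₀ = 1.0255×-0.89493×0.25038 + 0.44620×0.96815×0.85495 = -0.229786 + 0.369329 = 0.139543.
Q̄ = (S₀/π) × [bracket] = (1361/π) × 0.139543 = 60.453 W/m².
— Configuration B (φ=-63.5°):
Solar declination: sin δ = sin ε · sin λ_s = sin 23.44° × sin 329.8° = -0.20010, so δ = -11.543°.
cos H₀ = −tan(-63.5°) tan(-11.543°) = -0.4096, H₀ = 1.9928 rad.
Bracket: H₀ sin φ sin δ + cos φ cos δ sin H₀ = 1.9928×-0.89493×-0.20010 + 0.44620×0.97978×0.91226 = 0.356862 + 0.398820 = 0.755682.
Q̄ = (S₀/π) × [bracket] = (1361/π) × 0.755682 = 327.38 W/m².
Ratio Q̄_A / Q̄_B = 60.453 / 327.38 = 0.1847.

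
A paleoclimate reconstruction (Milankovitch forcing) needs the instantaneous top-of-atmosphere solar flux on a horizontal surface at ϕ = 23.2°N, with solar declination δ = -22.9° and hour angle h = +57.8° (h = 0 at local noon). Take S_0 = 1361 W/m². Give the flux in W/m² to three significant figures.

cos θ_z = sin ϕ sin δ + cos ϕ cos δ cos h = -0.153292 + 0.451183 = 0.297891.
Flux = S_0 · cos θ_z = 1361 × 0.297891 = 405.4 W/m².

405 W/m²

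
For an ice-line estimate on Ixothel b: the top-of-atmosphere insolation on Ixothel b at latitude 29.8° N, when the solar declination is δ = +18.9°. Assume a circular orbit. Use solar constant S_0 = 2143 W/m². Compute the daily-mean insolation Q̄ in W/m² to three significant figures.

Q̄ ≈ 743 W/m²

cos h₀ = −tan(+29.8°) tan(+18.900°) = -0.1961, h₀ = 1.7682 rad.
Bracket: h₀ sin ϕ sin δ + cos ϕ cos δ sin h₀ = 1.7682×0.49697×0.32392 + 0.86777×0.94609×0.98059 = 0.284642 + 0.805053 = 1.089695.
Q̄ = (S_0/π) × [bracket] = (2143/π) × 1.089695 = 743.3 W/m².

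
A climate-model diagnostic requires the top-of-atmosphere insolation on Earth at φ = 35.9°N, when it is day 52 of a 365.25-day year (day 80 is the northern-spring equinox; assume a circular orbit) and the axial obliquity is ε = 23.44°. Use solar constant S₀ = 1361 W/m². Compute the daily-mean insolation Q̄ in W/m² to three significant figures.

Q̄ ≈ 275 W/m²

Solar longitude: λ_s = 360° × (52 − 80)/365.25 = -27.598°, i.e. -27.598° + 360° = 332.402°.
sin δ = sin 23.44° × sin 332.402° = -0.18428, so δ = -10.619°.
cos H₀ = −tan(+35.9°) tan(-10.619°) = 0.1357, H₀ = 1.4347 rad.
Bracket: H₀ sin φ sin δ + cos φ cos δ sin H₀ = 1.4347×0.58637×-0.18428 + 0.81004×0.98287×0.99075 = -0.155028 + 0.788799 = 0.633771.
Q̄ = (S₀/π) × [bracket] = (1361/π) × 0.633771 = 274.6 W/m².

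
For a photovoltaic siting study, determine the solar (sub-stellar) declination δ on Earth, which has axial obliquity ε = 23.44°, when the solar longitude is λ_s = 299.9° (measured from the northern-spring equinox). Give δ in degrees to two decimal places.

δ = -20.17°

sin δ = sin ε · sin λ_s = sin 23.44° × sin 299.9° = -0.344842.
δ = arcsin(-0.344842) = -20.17°.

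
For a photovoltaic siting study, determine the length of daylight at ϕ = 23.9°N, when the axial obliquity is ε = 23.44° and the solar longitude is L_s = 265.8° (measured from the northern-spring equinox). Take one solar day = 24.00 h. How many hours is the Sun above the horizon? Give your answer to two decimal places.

Solar declination: sin δ = sin ε · sin L_s = sin 23.44° × sin 265.8° = -0.39672, so δ = -23.373°.
cos h₀ = −tan ϕ · tan δ = −tan(+23.9°) × tan(-23.373°) = 0.1915, so h₀ = 1.3781 rad = 78.96°.
Daylight = 2h₀/(2π) × 24.00 h = (1.3781/π) × 24.00 = 10.53 h.

10.53 h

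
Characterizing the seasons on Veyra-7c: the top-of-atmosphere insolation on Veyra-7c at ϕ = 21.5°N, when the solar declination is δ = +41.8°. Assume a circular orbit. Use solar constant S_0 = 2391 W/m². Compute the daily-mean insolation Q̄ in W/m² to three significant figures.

cos h₀ = −tan(+21.5°) tan(+41.800°) = -0.3522, h₀ = 1.9307 rad.
Bracket: h₀ sin ϕ sin δ + cos ϕ cos δ sin h₀ = 1.9307×0.36650×0.66653 + 0.93042×0.74548×0.93593 = 0.471638 + 0.649170 = 1.120808.
Q̄ = (S_0/π) × [bracket] = (2391/π) × 1.120808 = 853.0 W/m².

Q̄ ≈ 853 W/m²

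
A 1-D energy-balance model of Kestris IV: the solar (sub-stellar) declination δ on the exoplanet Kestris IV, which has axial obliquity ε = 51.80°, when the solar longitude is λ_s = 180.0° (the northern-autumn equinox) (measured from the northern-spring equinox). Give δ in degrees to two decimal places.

sin δ = sin ε · sin λ_s = sin 51.80° × sin 180.0° = 0.000000.
δ = arcsin(0.000000) = +0.00°.

δ = +0.00°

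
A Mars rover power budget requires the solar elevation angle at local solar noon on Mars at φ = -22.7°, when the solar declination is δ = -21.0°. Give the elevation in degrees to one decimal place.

88.3°

At local noon the hour angle is zero, so the zenith angle equals |φ − δ| = |-22.7° − (-21.000°)| = 1.700°.
Elevation = 90° − 1.700° = 88.3°.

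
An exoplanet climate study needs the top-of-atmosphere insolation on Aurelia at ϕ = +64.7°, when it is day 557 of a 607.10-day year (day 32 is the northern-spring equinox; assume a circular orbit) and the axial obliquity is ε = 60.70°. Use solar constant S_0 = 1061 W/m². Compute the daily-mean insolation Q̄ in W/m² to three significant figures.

Q̄ ≈ 0.00 W/m²

Solar longitude: L_s = 360° × (557 − 32)/607.10 = 311.316°.
sin δ = sin 60.70° × sin 311.316° = -0.65499, so δ = -40.919°.
cos h₀ = −tan(+64.7°) tan(-40.919°) = 1.8338 ≥ 1 ⇒ polar night, h₀ = 0 and Q̄ = 0.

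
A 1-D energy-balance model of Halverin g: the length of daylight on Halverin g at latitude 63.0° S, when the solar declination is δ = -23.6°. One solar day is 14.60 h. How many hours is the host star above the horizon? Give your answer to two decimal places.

cos h₀ = −tan ϕ · tan δ = −tan(-63.0°) × tan(-23.600°) = -0.8574, so h₀ = 2.6011 rad = 149.03°.
Daylight = 2h₀/(2π) × 14.60 h = (2.6011/π) × 14.60 = 12.09 h.

12.09 h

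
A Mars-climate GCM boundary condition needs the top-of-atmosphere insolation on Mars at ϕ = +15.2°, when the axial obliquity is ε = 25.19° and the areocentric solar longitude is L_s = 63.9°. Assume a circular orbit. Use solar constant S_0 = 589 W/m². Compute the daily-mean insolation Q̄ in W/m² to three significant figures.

Q̄ ≈ 198 W/m²

sin δ = sin 25.19° × sin 63.9° = 0.38222, so δ = +22.471°.
cos h₀ = −tan(+15.2°) tan(+22.471°) = -0.1124, h₀ = 1.6834 rad.
Bracket: h₀ sin ϕ sin δ + cos ϕ cos δ sin h₀ = 1.6834×0.26219×0.38222 + 0.96502×0.92407×0.99367 = 0.168701 + 0.886101 = 1.054802.
Q̄ = (S_0/π) × [bracket] = (589/π) × 1.054802 = 197.8 W/m².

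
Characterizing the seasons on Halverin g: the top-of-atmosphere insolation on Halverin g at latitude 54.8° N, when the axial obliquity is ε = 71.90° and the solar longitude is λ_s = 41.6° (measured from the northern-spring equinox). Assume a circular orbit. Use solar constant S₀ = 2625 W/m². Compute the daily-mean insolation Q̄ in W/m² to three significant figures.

Solar declination: sin δ = sin ε · sin λ_s = sin 71.90° × sin 41.6° = 0.63107, so δ = +39.129°.
cos H₀ = −tan(+54.8°) tan(+39.129°) = -1.1532 ≤ −1 ⇒ polar day, H₀ = π.
Bracket: H₀ sin φ sin δ + cos φ cos δ sin H₀ = 3.1416×0.81714×0.63107 + 0.57643×0.77572×0.00000 = 1.620037 + 0.000000 = 1.620037.
Q̄ = (S₀/π) × [bracket] = (2625/π) × 1.620037 = 1354 W/m².

Q̄ ≈ 1.35e+03 W/m²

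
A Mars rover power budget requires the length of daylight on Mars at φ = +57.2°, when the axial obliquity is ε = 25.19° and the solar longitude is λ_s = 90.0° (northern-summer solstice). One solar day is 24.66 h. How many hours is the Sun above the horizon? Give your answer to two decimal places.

Solar declination: sin δ = sin ε · sin λ_s = sin 25.19° × sin 90.0° = 0.42562, so δ = +25.190°.
cos H₀ = −tan φ · tan δ = −tan(+57.2°) × tan(+25.190°) = -0.7298, so H₀ = 2.3889 rad = 136.87°.
Daylight = 2H₀/(2π) × 24.66 h = (2.3889/π) × 24.66 = 18.75 h.

18.75 h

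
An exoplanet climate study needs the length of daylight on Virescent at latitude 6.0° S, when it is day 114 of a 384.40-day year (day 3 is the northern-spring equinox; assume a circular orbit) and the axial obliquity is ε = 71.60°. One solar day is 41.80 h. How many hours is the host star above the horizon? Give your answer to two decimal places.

17.56 h

Solar longitude: λ_s = 360° × (114 − 3)/384.40 = 103.954°.
sin δ = sin 71.60° × sin 103.954° = 0.92087, so δ = +67.054°.
cos H₀ = −tan φ · tan δ = −tan(-6.0°) × tan(+67.054°) = 0.2483, so H₀ = 1.3199 rad = 75.63°.
Daylight = 2H₀/(2π) × 41.80 h = (1.3199/π) × 41.80 = 17.56 h.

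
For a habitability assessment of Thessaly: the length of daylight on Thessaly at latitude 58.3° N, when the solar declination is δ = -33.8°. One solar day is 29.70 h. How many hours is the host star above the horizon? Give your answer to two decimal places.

0.00 h

cos H₀ = −tan φ · tan δ = 1.0839 ≥ 1, so the host star never rises (polar night) and H₀ = 0.
Daylight = 2H₀/(2π) × 29.70 h = (0.0000/π) × 29.70 = 0.00 h.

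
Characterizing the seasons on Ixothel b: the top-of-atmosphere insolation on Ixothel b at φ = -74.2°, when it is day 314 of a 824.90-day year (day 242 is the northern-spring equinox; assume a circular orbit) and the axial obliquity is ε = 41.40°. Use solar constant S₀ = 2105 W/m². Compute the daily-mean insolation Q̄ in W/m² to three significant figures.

Q̄ ≈ 0.00 W/m²

Solar longitude: λ_s = 360° × (314 − 242)/824.90 = 31.422°.
sin δ = sin 41.40° × sin 31.422° = 0.34477, so δ = +20.168°.
cos H₀ = −tan(-74.2°) tan(+20.168°) = 1.2980 ≥ 1 ⇒ polar night, H₀ = 0 and Q̄ = 0.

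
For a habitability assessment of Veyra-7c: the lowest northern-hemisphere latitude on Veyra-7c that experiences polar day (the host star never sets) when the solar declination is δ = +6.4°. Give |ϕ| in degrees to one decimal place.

Polar day requires cos h₀ = −tan ϕ tan δ ≤ −1, i.e. tan ϕ tan δ ≥ 1.
The boundary is |tan ϕ| · |tan δ| = 1, so |ϕ| = 90° − |δ| = 90° − 6.4° = 83.6° in the northern hemisphere.

|ϕ| = 83.6°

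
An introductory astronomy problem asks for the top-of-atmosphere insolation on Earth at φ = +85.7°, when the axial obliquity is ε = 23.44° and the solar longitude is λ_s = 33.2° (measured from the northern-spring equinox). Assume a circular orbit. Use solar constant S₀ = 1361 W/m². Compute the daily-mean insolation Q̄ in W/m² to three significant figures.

Q̄ ≈ 296 W/m²

Solar declination: sin δ = sin ε · sin λ_s = sin 23.44° × sin 33.2° = 0.21781, so δ = +12.581°.
cos H₀ = −tan(+85.7°) tan(+12.581°) = -2.9681 ≤ −1 ⇒ polar day, H₀ = π.
Bracket: H₀ sin φ sin δ + cos φ cos δ sin H₀ = 3.1416×0.99719×0.21781 + 0.07498×0.97599×0.00000 = 0.682349 + 0.000000 = 0.682349.
Q̄ = (S₀/π) × [bracket] = (1361/π) × 0.682349 = 295.6 W/m².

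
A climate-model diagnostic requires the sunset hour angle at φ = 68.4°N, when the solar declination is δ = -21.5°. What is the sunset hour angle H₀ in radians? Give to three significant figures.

cos H₀ = −tan φ · tan δ = −tan(+68.4°) × tan(-21.500°) = 0.9949, so H₀ = 0.1010 rad = 5.79°.

H₀ = 0.101 rad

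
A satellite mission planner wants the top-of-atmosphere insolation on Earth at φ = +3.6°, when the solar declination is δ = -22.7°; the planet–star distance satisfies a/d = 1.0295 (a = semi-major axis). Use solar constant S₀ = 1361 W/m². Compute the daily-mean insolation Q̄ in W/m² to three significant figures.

Q̄ ≈ 405 W/m²

cos H₀ = −tan(+3.6°) tan(-22.700°) = 0.0263, H₀ = 1.5445 rad.
Bracket: H₀ sin φ sin δ + cos φ cos δ sin H₀ = 1.5445×0.06279×-0.38591 + 0.99803×0.92254×0.99965 = -0.037425 + 0.920400 = 0.882975.
Inverse-square distance factor (a/d)² = 1.0295² = 1.059870.
Q̄ = (S₀/π) × 1.059870 × [bracket] = (1361/π) × 1.059870 × 0.882975 = 405.4 W/m².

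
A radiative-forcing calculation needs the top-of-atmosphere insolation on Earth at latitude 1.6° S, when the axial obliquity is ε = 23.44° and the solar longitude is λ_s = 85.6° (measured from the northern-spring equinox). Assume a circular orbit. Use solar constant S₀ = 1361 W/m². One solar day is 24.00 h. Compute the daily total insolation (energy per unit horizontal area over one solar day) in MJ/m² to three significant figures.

33.7 MJ/m²

Solar declination: sin δ = sin ε · sin λ_s = sin 23.44° × sin 85.6° = 0.39662, so δ = +23.367°.
cos H₀ = −tan(-1.6°) tan(+23.367°) = 0.0121, H₀ = 1.5587 rad.
Bracket: H₀ sin φ sin δ + cos φ cos δ sin H₀ = 1.5587×-0.02792×0.39662 + 0.99961×0.91798×0.99993 = -0.017260 + 0.917558 = 0.900298.
Q̄ = (S₀/π) × [bracket] = (1361/π) × 0.900298 = 390.03 W/m².
Daily total = Q̄ × 24.00 h × 3600 s/h = 390.03 × 24.00 × 3600 / 10⁶ = 33.70 MJ/m².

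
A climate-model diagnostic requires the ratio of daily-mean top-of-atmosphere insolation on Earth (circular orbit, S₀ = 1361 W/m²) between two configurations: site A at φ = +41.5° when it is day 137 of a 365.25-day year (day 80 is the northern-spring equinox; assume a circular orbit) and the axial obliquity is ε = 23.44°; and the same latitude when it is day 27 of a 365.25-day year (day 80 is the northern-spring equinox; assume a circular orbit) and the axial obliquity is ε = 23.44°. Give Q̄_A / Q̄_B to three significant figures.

Q̄_A / Q̄_B ≈ 2.62

— Configuration A (φ=+41.5°):
Solar longitude: λ_s = 360° × (137 − 80)/365.25 = 56.181°.
sin δ = sin 23.44° × sin 56.181° = 0.33048, so δ = +19.298°.
cos H₀ = −tan(+41.5°) tan(+19.298°) = -0.3098, H₀ = 1.8858 rad.
Bracket: H₀ sin φ sin δ + cos φ cos δ sin H₀ = 1.8858×0.66262×0.33048 + 0.74896×0.94381×0.95080 = 0.412957 + 0.672098 = 1.085055.
Q̄ = (S₀/π) × [bracket] = (1361/π) × 1.085055 = 470.07 W/m².
— Configuration B (φ=+41.5°):
Solar longitude: λ_s = 360° × (27 − 80)/365.25 = -52.238°, i.e. -52.238° + 360° = 307.762°.
sin δ = sin 23.44° × sin 307.762° = -0.31448, so δ = -18.329°.
cos H₀ = −tan(+41.5°) tan(-18.329°) = 0.2931, H₀ = 1.2733 rad.
Bracket: H₀ sin φ sin δ + cos φ cos δ sin H₀ = 1.2733×0.66262×-0.31448 + 0.74896×0.94927×0.95608 = -0.265331 + 0.679740 = 0.414409.
Q̄ = (S₀/π) × [bracket] = (1361/π) × 0.414409 = 179.53 W/m².
Ratio Q̄_A / Q̄_B = 470.07 / 179.53 = 2.618.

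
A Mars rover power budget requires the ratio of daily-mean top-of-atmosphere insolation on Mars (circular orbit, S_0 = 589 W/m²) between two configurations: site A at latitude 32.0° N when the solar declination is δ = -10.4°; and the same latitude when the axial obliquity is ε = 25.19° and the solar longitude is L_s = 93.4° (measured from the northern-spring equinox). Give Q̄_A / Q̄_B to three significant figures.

— Configuration A (ϕ=+32.0°):
cos h₀ = −tan(+32.0°) tan(-10.400°) = 0.1147, h₀ = 1.4559 rad.
Bracket: h₀ sin ϕ sin δ + cos ϕ cos δ sin h₀ = 1.4559×0.52992×-0.18052 + 0.84805×0.98357×0.99340 = -0.139273 + 0.828611 = 0.689338.
Q̄ = (S_0/π) × [bracket] = (589/π) × 0.689338 = 129.24 W/m².
— Configuration B (ϕ=+32.0°):
Solar declination: sin δ = sin ε · sin L_s = sin 25.19° × sin 93.4° = 0.42487, so δ = +25.143°.
cos h₀ = −tan(+32.0°) tan(+25.143°) = -0.2933, h₀ = 1.8684 rad.
Bracket: h₀ sin ϕ sin δ + cos ϕ cos δ sin h₀ = 1.8684×0.52992×0.42487 + 0.84805×0.90525×0.95603 = 0.420665 + 0.733942 = 1.154607.
Q̄ = (S_0/π) × [bracket] = (589/π) × 1.154607 = 216.47 W/m².
Ratio Q̄_A / Q̄_B = 129.24 / 216.47 = 0.5970.

Q̄_A / Q̄_B ≈ 0.597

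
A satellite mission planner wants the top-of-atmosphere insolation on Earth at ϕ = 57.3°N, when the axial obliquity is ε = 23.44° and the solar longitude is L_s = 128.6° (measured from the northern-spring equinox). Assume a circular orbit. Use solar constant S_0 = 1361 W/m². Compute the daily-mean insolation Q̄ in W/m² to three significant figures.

Solar declination: sin δ = sin ε · sin L_s = sin 23.44° × sin 128.6° = 0.31088, so δ = +18.112°.
cos h₀ = −tan(+57.3°) tan(+18.112°) = -0.5095, h₀ = 2.1054 rad.
Bracket: h₀ sin ϕ sin δ + cos ϕ cos δ sin h₀ = 2.1054×0.84151×0.31088 + 0.54024×0.95045×0.86048 = 0.550791 + 0.441832 = 0.992623.
Q̄ = (S_0/π) × [bracket] = (1361/π) × 0.992623 = 430.0 W/m².

Q̄ ≈ 430 W/m²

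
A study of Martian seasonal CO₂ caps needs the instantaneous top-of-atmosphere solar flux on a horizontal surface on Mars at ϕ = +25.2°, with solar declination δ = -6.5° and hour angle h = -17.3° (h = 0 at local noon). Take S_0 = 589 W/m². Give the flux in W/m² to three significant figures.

cos θ_z = sin ϕ sin δ + cos ϕ cos δ cos h = -0.048200 + 0.858340 = 0.810140.
Flux = S_0 · cos θ_z = 589 × 0.810140 = 477.2 W/m².

477 W/m²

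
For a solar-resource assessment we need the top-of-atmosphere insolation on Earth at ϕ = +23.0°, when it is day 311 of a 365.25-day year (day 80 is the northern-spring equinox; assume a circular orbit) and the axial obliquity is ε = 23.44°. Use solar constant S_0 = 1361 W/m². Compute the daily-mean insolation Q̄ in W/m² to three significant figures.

Solar longitude: L_s = 360° × (311 − 80)/365.25 = 227.680°.
sin δ = sin 23.44° × sin 227.680° = -0.29412, so δ = -17.105°.
cos h₀ = −tan(+23.0°) tan(-17.105°) = 0.1306, h₀ = 1.4398 rad.
Bracket: h₀ sin ϕ sin δ + cos ϕ cos δ sin h₀ = 1.4398×0.39073×-0.29412 + 0.92050×0.95577×0.99143 = -0.165464 + 0.872247 = 0.706783.
Q̄ = (S_0/π) × [bracket] = (1361/π) × 0.706783 = 306.2 W/m².

Q̄ ≈ 306 W/m²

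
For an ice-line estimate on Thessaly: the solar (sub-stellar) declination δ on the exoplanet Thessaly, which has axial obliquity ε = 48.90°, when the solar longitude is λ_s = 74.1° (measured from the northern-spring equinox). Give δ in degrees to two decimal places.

δ = +46.45°

sin δ = sin ε · sin λ_s = sin 48.90° × sin 74.1° = 0.724733.
δ = arcsin(0.724733) = +46.45°.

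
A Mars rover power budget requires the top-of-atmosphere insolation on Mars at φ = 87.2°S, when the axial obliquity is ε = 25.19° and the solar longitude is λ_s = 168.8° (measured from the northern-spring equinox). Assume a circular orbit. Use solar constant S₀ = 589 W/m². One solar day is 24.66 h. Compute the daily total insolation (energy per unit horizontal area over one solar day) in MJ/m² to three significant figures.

0.00 MJ/m²

Solar declination: sin δ = sin ε · sin λ_s = sin 25.19° × sin 168.8° = 0.08267, so δ = +4.742°.
cos H₀ = −tan(-87.2°) tan(+4.742°) = 1.6961 ≥ 1 ⇒ polar night, H₀ = 0 and Q̄ = 0.
Daily total = Q̄ × 24.66 h × 3600 s/h = 0.00 MJ/m².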